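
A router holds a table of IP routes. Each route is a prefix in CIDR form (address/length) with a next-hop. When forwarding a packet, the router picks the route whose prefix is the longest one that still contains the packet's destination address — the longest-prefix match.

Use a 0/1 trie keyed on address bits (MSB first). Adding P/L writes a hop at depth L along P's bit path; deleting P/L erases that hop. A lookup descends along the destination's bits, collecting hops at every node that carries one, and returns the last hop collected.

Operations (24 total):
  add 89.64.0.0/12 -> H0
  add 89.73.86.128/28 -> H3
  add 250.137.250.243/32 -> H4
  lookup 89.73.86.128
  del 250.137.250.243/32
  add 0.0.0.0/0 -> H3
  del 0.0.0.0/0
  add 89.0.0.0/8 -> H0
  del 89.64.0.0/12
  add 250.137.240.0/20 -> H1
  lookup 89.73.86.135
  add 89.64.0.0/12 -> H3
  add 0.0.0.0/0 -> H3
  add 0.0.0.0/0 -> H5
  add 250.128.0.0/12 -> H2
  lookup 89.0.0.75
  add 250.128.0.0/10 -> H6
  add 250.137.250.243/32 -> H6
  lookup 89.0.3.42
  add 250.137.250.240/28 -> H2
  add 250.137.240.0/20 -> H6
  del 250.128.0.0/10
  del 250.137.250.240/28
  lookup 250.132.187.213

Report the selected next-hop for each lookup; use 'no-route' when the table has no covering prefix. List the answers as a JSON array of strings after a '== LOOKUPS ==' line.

Process each operation:
  add 89.64.0.0/12 -> H0 at depth 12
  add 89.73.86.128/28 -> H3 at depth 28
  add 250.137.250.243/32 -> H4 at depth 32
  ? 89.73.86.128  path d0:-→d1:-→d2:-→d3:-→d4:-→d5:-→d6:-→d7:-→d8:-→d9:-→d10:-→d11:-→d12:H0→d13:-→d14:-→d15:-→d16:-→d17:-→d18:-→d19:-→d20:-→d21:-→d22:-→d23:-→d24:-→d25:-→d26:-→d27:-→d28:H3  best=H3
  del 250.137.250.243/32 (clear depth 32)
  add 0.0.0.0/0 -> H3 at depth 0
  del 0.0.0.0/0 (clear depth 0)
  add 89.0.0.0/8 -> H0 at depth 8
  del 89.64.0.0/12 (clear depth 12)
  add 250.137.240.0/20 -> H1 at depth 20
  ? 89.73.86.135  path d0:-→d1:-→d2:-→d3:-→d4:-→d5:-→d6:-→d7:-→d8:H0→d9:-→d10:-→d11:-→d12:-→d13:-→d14:-→d15:-→d16:-→d17:-→d18:-→d19:-→d20:-→d21:-→d22:-→d23:-→d24:-→d25:-→d26:-→d27:-→d28:H3  best=H3
  add 89.64.0.0/12 -> H3 at depth 12
  add 0.0.0.0/0 -> H3 at depth 0
  add 0.0.0.0/0 -> H5 at depth 0
  add 250.128.0.0/12 -> H2 at depth 12
  ? 89.0.0.75  path d0:H5→d1:-→d2:-→d3:-→d4:-→d5:-→d6:-→d7:-→d8:H0→d9:-  best=H0
  add 250.128.0.0/10 -> H6 at depth 10
  add 250.137.250.243/32 -> H6 at depth 32
  ? 89.0.3.42  path d0:H5→d1:-→d2:-→d3:-→d4:-→d5:-→d6:-→d7:-→d8:H0→d9:-  best=H0
  add 250.137.250.240/28 -> H2 at depth 28
  add 250.137.240.0/20 -> H6 at depth 20
  del 250.128.0.0/10 (clear depth 10)
  del 250.137.250.240/28 (clear depth 28)
  ? 250.132.187.213  path d0:H5→d1:-→d2:-→d3:-→d4:-→d5:-→d6:-→d7:-→d8:-→d9:-→d10:-→d11:-→d12:H2  best=H2

== LOOKUPS ==
["H3","H3","H0","H0","H2"]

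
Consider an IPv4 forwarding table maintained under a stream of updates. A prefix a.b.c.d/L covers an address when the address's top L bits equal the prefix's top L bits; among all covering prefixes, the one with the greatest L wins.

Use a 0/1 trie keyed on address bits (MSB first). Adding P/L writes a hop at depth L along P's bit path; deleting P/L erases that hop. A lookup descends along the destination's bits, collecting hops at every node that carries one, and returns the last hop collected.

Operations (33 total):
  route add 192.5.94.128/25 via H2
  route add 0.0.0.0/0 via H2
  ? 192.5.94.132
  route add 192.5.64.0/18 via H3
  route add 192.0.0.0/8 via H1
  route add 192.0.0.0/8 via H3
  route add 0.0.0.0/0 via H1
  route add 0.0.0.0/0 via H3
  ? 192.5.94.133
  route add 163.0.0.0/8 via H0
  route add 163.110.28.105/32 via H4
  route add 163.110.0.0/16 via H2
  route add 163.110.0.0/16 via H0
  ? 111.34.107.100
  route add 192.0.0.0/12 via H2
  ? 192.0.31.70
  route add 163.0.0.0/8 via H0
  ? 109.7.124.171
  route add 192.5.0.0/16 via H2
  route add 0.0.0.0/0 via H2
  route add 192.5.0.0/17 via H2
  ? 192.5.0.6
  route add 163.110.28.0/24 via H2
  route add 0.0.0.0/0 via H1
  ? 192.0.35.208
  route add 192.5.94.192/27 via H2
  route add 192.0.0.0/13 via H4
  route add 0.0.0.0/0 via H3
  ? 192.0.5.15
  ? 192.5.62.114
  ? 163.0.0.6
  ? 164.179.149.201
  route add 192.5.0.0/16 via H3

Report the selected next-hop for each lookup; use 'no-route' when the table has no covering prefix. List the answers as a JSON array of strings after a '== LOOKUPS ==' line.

Trace:
  + 192.5.94.128/25 (H2) depth=25
  + 0.0.0.0/0 (H2) depth=0
  lookup 192.5.94.132: bits 1100000000000101010111101 walk d0:H2→d1:-→d2:-→d3:-→d4:-→d5:-→d6:-→d7:-→d8:-→d9:-→d10:-→d11:-→d12:-→d13:-→d14:-→d15:-→d16:-→d17:-→d18:-→d19:-→d20:-→d21:-→d22:-→d23:-→d24:-→d25:H2 -> H2
  + 192.5.64.0/18 (H3) depth=18
  + 192.0.0.0/8 (H1) depth=8
  + 192.0.0.0/8 (H3) depth=8
  + 0.0.0.0/0 (H1) depth=0
  + 0.0.0.0/0 (H3) depth=0
  lookup 192.5.94.133: bits 1100000000000101010111101 walk d0:H3→d1:-→d2:-→d3:-→d4:-→d5:-→d6:-→d7:-→d8:H3→d9:-→d10:-→d11:-→d12:-→d13:-→d14:-→d15:-→d16:-→d17:-→d18:H3→d19:-→d20:-→d21:-→d22:-→d23:-→d24:-→d25:H2 -> H2
  + 163.0.0.0/8 (H0) depth=8
  + 163.110.28.105/32 (H4) depth=32
  + 163.110.0.0/16 (H2) depth=16
  + 163.110.0.0/16 (H0) depth=16
  lookup 111.34.107.100: bits ε walk d0:H3 -> H3
  + 192.0.0.0/12 (H2) depth=12
  lookup 192.0.31.70: bits 1100000000000 walk d0:H3→d1:-→d2:-→d3:-→d4:-→d5:-→d6:-→d7:-→d8:H3→d9:-→d10:-→d11:-→d12:H2→d13:- -> H2
  + 163.0.0.0/8 (H0) depth=8
  lookup 109.7.124.171: bits ε walk d0:H3 -> H3
  + 192.5.0.0/16 (H2) depth=16
  + 0.0.0.0/0 (H2) depth=0
  + 192.5.0.0/17 (H2) depth=17
  lookup 192.5.0.6: bits 11000000000001010 walk d0:H2→d1:-→d2:-→d3:-→d4:-→d5:-→d6:-→d7:-→d8:H3→d9:-→d10:-→d11:-→d12:H2→d13:-→d14:-→d15:-→d16:H2→d17:H2 -> H2
  + 163.110.28.0/24 (H2) depth=24
  + 0.0.0.0/0 (H1) depth=0
  lookup 192.0.35.208: bits 1100000000000 walk d0:H1→d1:-→d2:-→d3:-→d4:-→d5:-→d6:-→d7:-→d8:H3→d9:-→d10:-→d11:-→d12:H2→d13:- -> H2
  + 192.5.94.192/27 (H2) depth=27
  + 192.0.0.0/13 (H4) depth=13
  + 0.0.0.0/0 (H3) depth=0
  lookup 192.0.5.15: bits 1100000000000 walk d0:H3→d1:-→d2:-→d3:-→d4:-→d5:-→d6:-→d7:-→d8:H3→d9:-→d10:-→d11:-→d12:H2→d13:H4 -> H4
  lookup 192.5.62.114: bits 11000000000001010 walk d0:H3→d1:-→d2:-→d3:-→d4:-→d5:-→d6:-→d7:-→d8:H3→d9:-→d10:-→d11:-→d12:H2→d13:H4→d14:-→d15:-→d16:H2→d17:H2 -> H2
  lookup 163.0.0.6: bits 101000110 walk d0:H3→d1:-→d2:-→d3:-→d4:-→d5:-→d6:-→d7:-→d8:H0→d9:- -> H0
  lookup 164.179.149.201: bits 10100 walk d0:H3→d1:-→d2:-→d3:-→d4:-→d5:- -> H3
  + 192.5.0.0/16 (H3) depth=16

== LOOKUPS ==
["H2","H2","H3","H2","H3","H2","H2","H4","H2","H0","H3"]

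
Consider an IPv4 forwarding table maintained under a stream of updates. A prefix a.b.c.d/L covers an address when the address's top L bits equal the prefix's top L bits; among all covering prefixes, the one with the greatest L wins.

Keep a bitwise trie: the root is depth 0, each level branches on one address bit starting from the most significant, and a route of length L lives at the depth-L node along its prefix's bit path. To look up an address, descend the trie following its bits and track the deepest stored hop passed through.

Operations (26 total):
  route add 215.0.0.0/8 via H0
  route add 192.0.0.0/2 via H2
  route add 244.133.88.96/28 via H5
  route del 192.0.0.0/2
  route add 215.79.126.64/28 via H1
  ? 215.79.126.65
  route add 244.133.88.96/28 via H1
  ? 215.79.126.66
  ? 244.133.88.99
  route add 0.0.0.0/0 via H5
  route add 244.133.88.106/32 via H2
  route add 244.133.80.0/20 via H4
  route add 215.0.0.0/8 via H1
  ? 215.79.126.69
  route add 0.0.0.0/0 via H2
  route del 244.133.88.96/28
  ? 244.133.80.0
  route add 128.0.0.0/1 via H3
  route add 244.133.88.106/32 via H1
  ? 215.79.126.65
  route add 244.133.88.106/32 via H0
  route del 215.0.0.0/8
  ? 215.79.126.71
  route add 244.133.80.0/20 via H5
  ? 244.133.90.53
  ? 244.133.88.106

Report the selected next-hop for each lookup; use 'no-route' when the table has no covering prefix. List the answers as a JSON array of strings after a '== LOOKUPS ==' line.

Process each operation:
  add 215.0.0.0/8 -> H0 at depth 8
  add 192.0.0.0/2 -> H2 at depth 2
  add 244.133.88.96/28 -> H5 at depth 28
  del 192.0.0.0/2 (clear depth 2)
  add 215.79.126.64/28 -> H1 at depth 28
  lookup 215.79.126.65: bits 1101011101001111011111100100 walk d0:-→d1:-→d2:-→d3:-→d4:-→d5:-→d6:-→d7:-→d8:H0→d9:-→d10:-→d11:-→d12:-→d13:-→d14:-→d15:-→d16:-→d17:-→d18:-→d19:-→d20:-→d21:-→d22:-→d23:-→d24:-→d25:-→d26:-→d27:-→d28:H1 -> H1
  add 244.133.88.96/28 -> H1 at depth 28
  lookup 215.79.126.66: bits 1101011101001111011111100100 walk d0:-→d1:-→d2:-→d3:-→d4:-→d5:-→d6:-→d7:-→d8:H0→d9:-→d10:-→d11:-→d12:-→d13:-→d14:-→d15:-→d16:-→d17:-→d18:-→d19:-→d20:-→d21:-→d22:-→d23:-→d24:-→d25:-→d26:-→d27:-→d28:H1 -> H1
  lookup 244.133.88.99: bits 1111010010000101010110000110 walk d0:-→d1:-→d2:-→d3:-→d4:-→d5:-→d6:-→d7:-→d8:-→d9:-→d10:-→d11:-→d12:-→d13:-→d14:-→d15:-→d16:-→d17:-→d18:-→d19:-→d20:-→d21:-→d22:-→d23:-→d24:-→d25:-→d26:-→d27:-→d28:H1 -> H1
  add 0.0.0.0/0 -> H5 at depth 0
  add 244.133.88.106/32 -> H2 at depth 32
  add 244.133.80.0/20 -> H4 at depth 20
  add 215.0.0.0/8 -> H1 at depth 8
  lookup 215.79.126.69: bits 1101011101001111011111100100 walk d0:H5→d1:-→d2:-→d3:-→d4:-→d5:-→d6:-→d7:-→d8:H1→d9:-→d10:-→d11:-→d12:-→d13:-→d14:-→d15:-→d16:-→d17:-→d18:-→d19:-→d20:-→d21:-→d22:-→d23:-→d24:-→d25:-→d26:-→d27:-→d28:H1 -> H1
  add 0.0.0.0/0 -> H2 at depth 0
  del 244.133.88.96/28 (clear depth 28)
  lookup 244.133.80.0: bits 11110100100001010101 walk d0:H2→d1:-→d2:-→d3:-→d4:-→d5:-→d6:-→d7:-→d8:-→d9:-→d10:-→d11:-→d12:-→d13:-→d14:-→d15:-→d16:-→d17:-→d18:-→d19:-→d20:H4 -> H4
  add 128.0.0.0/1 -> H3 at depth 1
  add 244.133.88.106/32 -> H1 at depth 32
  lookup 215.79.126.65: bits 1101011101001111011111100100 walk d0:H2→d1:H3→d2:-→d3:-→d4:-→d5:-→d6:-→d7:-→d8:H1→d9:-→d10:-→d11:-→d12:-→d13:-→d14:-→d15:-→d16:-→d17:-→d18:-→d19:-→d20:-→d21:-→d22:-→d23:-→d24:-→d25:-→d26:-→d27:-→d28:H1 -> H1
  add 244.133.88.106/32 -> H0 at depth 32
  del 215.0.0.0/8 (clear depth 8)
  lookup 215.79.126.71: bits 1101011101001111011111100100 walk d0:H2→d1:H3→d2:-→d3:-→d4:-→d5:-→d6:-→d7:-→d8:-→d9:-→d10:-→d11:-→d12:-→d13:-→d14:-→d15:-→d16:-→d17:-→d18:-→d19:-→d20:-→d21:-→d22:-→d23:-→d24:-→d25:-→d26:-→d27:-→d28:H1 -> H1
  add 244.133.80.0/20 -> H5 at depth 20
  lookup 244.133.90.53: bits 1111010010000101010110 walk d0:H2→d1:H3→d2:-→d3:-→d4:-→d5:-→d6:-→d7:-→d8:-→d9:-→d10:-→d11:-→d12:-→d13:-→d14:-→d15:-→d16:-→d17:-→d18:-→d19:-→d20:H5→d21:-→d22:- -> H5
  lookup 244.133.88.106: bits 11110100100001010101100001101010 walk d0:H2→d1:H3→d2:-→d3:-→d4:-→d5:-→d6:-→d7:-→d8:-→d9:-→d10:-→d11:-→d12:-→d13:-→d14:-→d15:-→d16:-→d17:-→d18:-→d19:-→d20:H5→d21:-→d22:-→d23:-→d24:-→d25:-→d26:-→d27:-→d28:-→d29:-→d30:-→d31:-→d32:H0 -> H0

== LOOKUPS ==
["H1","H1","H1","H1","H4","H1","H1","H5","H0"]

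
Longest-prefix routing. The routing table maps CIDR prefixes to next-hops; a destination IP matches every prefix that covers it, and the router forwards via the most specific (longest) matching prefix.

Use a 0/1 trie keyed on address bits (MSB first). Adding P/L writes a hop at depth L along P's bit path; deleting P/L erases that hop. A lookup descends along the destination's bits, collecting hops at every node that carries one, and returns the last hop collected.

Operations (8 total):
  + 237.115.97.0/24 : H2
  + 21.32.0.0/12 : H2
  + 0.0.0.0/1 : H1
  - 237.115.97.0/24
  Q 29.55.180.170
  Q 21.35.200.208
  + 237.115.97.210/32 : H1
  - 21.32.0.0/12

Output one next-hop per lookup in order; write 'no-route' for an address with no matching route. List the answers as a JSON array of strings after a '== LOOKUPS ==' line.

Apply in order:
  add 237.115.97.0/24 -> H2 at depth 24
  add 21.32.0.0/12 -> H2 at depth 12
  add 0.0.0.0/1 -> H1 at depth 1
  del 237.115.97.0/24 (clear depth 24)
  ? 29.55.180.170  path d0:-→d1:H1→d2:-→d3:-→d4:-  best=H1
  ? 21.35.200.208  path d0:-→d1:H1→d2:-→d3:-→d4:-→d5:-→d6:-→d7:-→d8:-→d9:-→d10:-→d11:-→d12:H2  best=H2
  add 237.115.97.210/32 -> H1 at depth 32
  del 21.32.0.0/12 (clear depth 12)

== LOOKUPS ==
["H1","H2"]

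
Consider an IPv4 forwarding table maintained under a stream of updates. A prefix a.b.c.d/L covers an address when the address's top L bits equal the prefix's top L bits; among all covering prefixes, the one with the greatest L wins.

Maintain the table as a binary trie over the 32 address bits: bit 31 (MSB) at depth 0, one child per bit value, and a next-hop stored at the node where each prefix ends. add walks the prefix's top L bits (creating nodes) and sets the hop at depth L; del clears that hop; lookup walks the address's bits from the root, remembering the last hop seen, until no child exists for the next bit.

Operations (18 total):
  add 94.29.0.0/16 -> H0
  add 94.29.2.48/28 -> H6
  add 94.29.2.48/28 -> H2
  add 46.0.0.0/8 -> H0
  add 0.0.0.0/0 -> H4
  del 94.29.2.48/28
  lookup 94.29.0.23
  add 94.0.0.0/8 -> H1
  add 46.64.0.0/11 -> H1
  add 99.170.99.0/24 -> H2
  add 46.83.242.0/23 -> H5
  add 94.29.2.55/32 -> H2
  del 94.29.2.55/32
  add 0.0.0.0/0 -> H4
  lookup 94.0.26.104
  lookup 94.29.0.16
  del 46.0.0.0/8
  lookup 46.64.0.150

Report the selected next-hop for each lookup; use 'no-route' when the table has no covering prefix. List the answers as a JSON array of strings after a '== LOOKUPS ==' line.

Apply in order:
  add 94.29.0.0/16 -> H0 at depth 16
  add 94.29.2.48/28 -> H6 at depth 28
  add 94.29.2.48/28 -> H2 at depth 28
  add 46.0.0.0/8 -> H0 at depth 8
  add 0.0.0.0/0 -> H4 at depth 0
  del 94.29.2.48/28 (clear depth 28)
  ? 94.29.0.23  path d0:H4→d1:-→d2:-→d3:-→d4:-→d5:-→d6:-→d7:-→d8:-→d9:-→d10:-→d11:-→d12:-→d13:-→d14:-→d15:-→d16:H0→d17:-→d18:-→d19:-→d20:-→d21:-→d22:-  best=H0
  add 94.0.0.0/8 -> H1 at depth 8
  add 46.64.0.0/11 -> H1 at depth 11
  add 99.170.99.0/24 -> H2 at depth 24
  add 46.83.242.0/23 -> H5 at depth 23
  add 94.29.2.55/32 -> H2 at depth 32
  del 94.29.2.55/32 (clear depth 32)
  add 0.0.0.0/0 -> H4 at depth 0
  ? 94.0.26.104  path d0:H4→d1:-→d2:-→d3:-→d4:-→d5:-→d6:-→d7:-→d8:H1→d9:-→d10:-→d11:-  best=H1
  ? 94.29.0.16  path d0:H4→d1:-→d2:-→d3:-→d4:-→d5:-→d6:-→d7:-→d8:H1→d9:-→d10:-→d11:-→d12:-→d13:-→d14:-→d15:-→d16:H0→d17:-→d18:-→d19:-→d20:-→d21:-→d22:-  best=H0
  del 46.0.0.0/8 (clear depth 8)
  ? 46.64.0.150  path d0:H4→d1:-→d2:-→d3:-→d4:-→d5:-→d6:-→d7:-→d8:-→d9:-→d10:-→d11:H1  best=H1

== LOOKUPS ==
["H0","H1","H0","H1"]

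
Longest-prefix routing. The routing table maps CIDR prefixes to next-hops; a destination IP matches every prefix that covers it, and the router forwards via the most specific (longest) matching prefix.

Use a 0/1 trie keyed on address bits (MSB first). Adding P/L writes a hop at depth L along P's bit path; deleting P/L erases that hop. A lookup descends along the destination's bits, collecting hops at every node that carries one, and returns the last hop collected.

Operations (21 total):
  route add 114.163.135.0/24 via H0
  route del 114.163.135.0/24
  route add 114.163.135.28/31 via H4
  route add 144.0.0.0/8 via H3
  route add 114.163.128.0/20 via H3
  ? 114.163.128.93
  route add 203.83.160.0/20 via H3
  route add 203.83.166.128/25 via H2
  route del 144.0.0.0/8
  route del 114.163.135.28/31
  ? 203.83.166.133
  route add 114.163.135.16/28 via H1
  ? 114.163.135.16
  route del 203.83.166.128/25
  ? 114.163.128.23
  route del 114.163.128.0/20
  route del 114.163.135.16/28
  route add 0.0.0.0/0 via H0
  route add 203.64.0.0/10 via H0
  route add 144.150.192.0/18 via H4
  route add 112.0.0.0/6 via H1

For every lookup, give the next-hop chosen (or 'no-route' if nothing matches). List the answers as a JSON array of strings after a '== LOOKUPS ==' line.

Trace:
  add 114.163.135.0/24 -> H0 at depth 24
  del 114.163.135.0/24 (clear depth 24)
  add 114.163.135.28/31 -> H4 at depth 31
  add 144.0.0.0/8 -> H3 at depth 8
  add 114.163.128.0/20 -> H3 at depth 20
  Q 114.163.128.93: descend 011100101010001110000 ; hops seen [H3] ; pick H3
  add 203.83.160.0/20 -> H3 at depth 20
  add 203.83.166.128/25 -> H2 at depth 25
  del 144.0.0.0/8 (clear depth 8)
  del 114.163.135.28/31 (clear depth 31)
  Q 203.83.166.133: descend 1100101101010011101001101 ; hops seen [H3,H2] ; pick H2
  add 114.163.135.16/28 -> H1 at depth 28
  Q 114.163.135.16: descend 0111001010100011100001110001 ; hops seen [H3,H1] ; pick H1
  del 203.83.166.128/25 (clear depth 25)
  Q 114.163.128.23: descend 011100101010001110000 ; hops seen [H3] ; pick H3
  del 114.163.128.0/20 (clear depth 20)
  del 114.163.135.16/28 (clear depth 28)
  add 0.0.0.0/0 -> H0 at depth 0
  add 203.64.0.0/10 -> H0 at depth 10
  add 144.150.192.0/18 -> H4 at depth 18
  add 112.0.0.0/6 -> H1 at depth 6

== LOOKUPS ==
["H3","H2","H1","H3"]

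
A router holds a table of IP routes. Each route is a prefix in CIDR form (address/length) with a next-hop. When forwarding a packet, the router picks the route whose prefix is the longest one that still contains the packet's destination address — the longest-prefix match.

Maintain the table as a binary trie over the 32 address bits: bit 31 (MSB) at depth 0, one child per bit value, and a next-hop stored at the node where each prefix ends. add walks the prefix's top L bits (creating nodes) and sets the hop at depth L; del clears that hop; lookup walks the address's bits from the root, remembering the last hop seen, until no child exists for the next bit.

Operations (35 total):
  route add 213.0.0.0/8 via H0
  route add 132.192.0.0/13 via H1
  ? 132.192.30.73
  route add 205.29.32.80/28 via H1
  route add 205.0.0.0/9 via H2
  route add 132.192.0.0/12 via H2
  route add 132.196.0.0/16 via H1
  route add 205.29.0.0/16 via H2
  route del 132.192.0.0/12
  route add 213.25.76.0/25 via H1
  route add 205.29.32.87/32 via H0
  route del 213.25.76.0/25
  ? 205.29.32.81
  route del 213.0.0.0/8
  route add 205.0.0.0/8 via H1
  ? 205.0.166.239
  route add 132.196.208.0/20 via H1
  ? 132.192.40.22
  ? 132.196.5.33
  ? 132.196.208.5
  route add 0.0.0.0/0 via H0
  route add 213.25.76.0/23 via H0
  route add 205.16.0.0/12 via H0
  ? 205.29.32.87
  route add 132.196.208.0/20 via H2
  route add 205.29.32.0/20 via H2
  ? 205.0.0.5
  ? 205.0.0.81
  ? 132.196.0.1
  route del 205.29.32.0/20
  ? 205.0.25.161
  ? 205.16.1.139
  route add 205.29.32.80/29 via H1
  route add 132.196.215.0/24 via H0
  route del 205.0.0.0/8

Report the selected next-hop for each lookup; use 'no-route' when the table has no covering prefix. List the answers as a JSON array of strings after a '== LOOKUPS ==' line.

Trace:
  + 213.0.0.0/8 (H0) depth=8
  + 132.192.0.0/13 (H1) depth=13
  Q 132.192.30.73: descend 1000010011000 ; hops seen [H1] ; pick H1
  + 205.29.32.80/28 (H1) depth=28
  + 205.0.0.0/9 (H2) depth=9
  + 132.192.0.0/12 (H2) depth=12
  + 132.196.0.0/16 (H1) depth=16
  + 205.29.0.0/16 (H2) depth=16
  del 132.192.0.0/12 (clear depth 12)
  + 213.25.76.0/25 (H1) depth=25
  + 205.29.32.87/32 (H0) depth=32
  del 213.25.76.0/25 (clear depth 25)
  Q 205.29.32.81: descend 11001101000111010010000001010 ; hops seen [H2,H2,H1] ; pick H1
  del 213.0.0.0/8 (clear depth 8)
  + 205.0.0.0/8 (H1) depth=8
  Q 205.0.166.239: descend 11001101000 ; hops seen [H1,H2] ; pick H2
  + 132.196.208.0/20 (H1) depth=20
  Q 132.192.40.22: descend 1000010011000 ; hops seen [H1] ; pick H1
  Q 132.196.5.33: descend 1000010011000100 ; hops seen [H1,H1] ; pick H1
  Q 132.196.208.5: descend 10000100110001001101 ; hops seen [H1,H1,H1] ; pick H1
  + 0.0.0.0/0 (H0) depth=0
  + 213.25.76.0/23 (H0) depth=23
  + 205.16.0.0/12 (H0) depth=12
  Q 205.29.32.87: descend 11001101000111010010000001010111 ; hops seen [H0,H1,H2,H0,H2,H1,H0] ; pick H0
  + 132.196.208.0/20 (H2) depth=20
  + 205.29.32.0/20 (H2) depth=20
  Q 205.0.0.5: descend 11001101000 ; hops seen [H0,H1,H2] ; pick H2
  Q 205.0.0.81: descend 11001101000 ; hops seen [H0,H1,H2] ; pick H2
  Q 132.196.0.1: descend 1000010011000100 ; hops seen [H0,H1,H1] ; pick H1
  del 205.29.32.0/20 (clear depth 20)
  Q 205.0.25.161: descend 11001101000 ; hops seen [H0,H1,H2] ; pick H2
  Q 205.16.1.139: descend 110011010001 ; hops seen [H0,H1,H2,H0] ; pick H0
  + 205.29.32.80/29 (H1) depth=29
  + 132.196.215.0/24 (H0) depth=24
  del 205.0.0.0/8 (clear depth 8)

== LOOKUPS ==
["H1","H1","H2","H1","H1","H1","H0","H2","H2","H1","H2","H0"]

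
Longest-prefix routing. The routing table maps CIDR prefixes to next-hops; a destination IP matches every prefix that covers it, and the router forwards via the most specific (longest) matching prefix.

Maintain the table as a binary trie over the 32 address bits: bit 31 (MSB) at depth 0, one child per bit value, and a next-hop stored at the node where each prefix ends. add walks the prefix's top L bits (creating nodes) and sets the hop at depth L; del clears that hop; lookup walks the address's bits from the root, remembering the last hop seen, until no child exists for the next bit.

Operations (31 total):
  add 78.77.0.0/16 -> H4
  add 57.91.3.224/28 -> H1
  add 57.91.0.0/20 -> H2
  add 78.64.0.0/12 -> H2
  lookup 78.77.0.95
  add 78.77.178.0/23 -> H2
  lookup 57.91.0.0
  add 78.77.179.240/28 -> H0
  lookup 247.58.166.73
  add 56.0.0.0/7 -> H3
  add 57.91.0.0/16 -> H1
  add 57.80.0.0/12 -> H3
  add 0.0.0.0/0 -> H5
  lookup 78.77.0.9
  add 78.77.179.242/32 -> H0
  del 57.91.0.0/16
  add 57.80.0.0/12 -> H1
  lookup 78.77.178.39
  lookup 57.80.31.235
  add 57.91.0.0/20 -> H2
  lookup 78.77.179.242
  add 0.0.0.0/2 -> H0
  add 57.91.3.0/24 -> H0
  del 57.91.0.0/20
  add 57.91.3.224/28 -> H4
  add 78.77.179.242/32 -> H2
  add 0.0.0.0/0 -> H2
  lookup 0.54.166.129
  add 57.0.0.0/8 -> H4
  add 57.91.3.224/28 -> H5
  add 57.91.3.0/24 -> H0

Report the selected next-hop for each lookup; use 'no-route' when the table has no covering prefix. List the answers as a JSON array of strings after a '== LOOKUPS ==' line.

Process each operation:
  + 78.77.0.0/16 (H4) depth=16
  + 57.91.3.224/28 (H1) depth=28
  + 57.91.0.0/20 (H2) depth=20
  + 78.64.0.0/12 (H2) depth=12
  Q 78.77.0.95: descend 0100111001001101 ; hops seen [H2,H4] ; pick H4
  + 78.77.178.0/23 (H2) depth=23
  Q 57.91.0.0: descend 0011100101011011000000 ; hops seen [H2] ; pick H2
  + 78.77.179.240/28 (H0) depth=28
  Q 247.58.166.73: descend ε ; hops seen [∅] ; pick no-route
  + 56.0.0.0/7 (H3) depth=7
  + 57.91.0.0/16 (H1) depth=16
  + 57.80.0.0/12 (H3) depth=12
  + 0.0.0.0/0 (H5) depth=0
  Q 78.77.0.9: descend 0100111001001101 ; hops seen [H5,H2,H4] ; pick H4
  + 78.77.179.242/32 (H0) depth=32
  del 57.91.0.0/16 (clear depth 16)
  + 57.80.0.0/12 (H1) depth=12
  Q 78.77.178.39: descend 01001110010011011011001 ; hops seen [H5,H2,H4,H2] ; pick H2
  Q 57.80.31.235: descend 001110010101 ; hops seen [H5,H3,H1] ; pick H1
  + 57.91.0.0/20 (H2) depth=20
  Q 78.77.179.242: descend 01001110010011011011001111110010 ; hops seen [H5,H2,H4,H2,H0,H0] ; pick H0
  + 0.0.0.0/2 (H0) depth=2
  + 57.91.3.0/24 (H0) depth=24
  del 57.91.0.0/20 (clear depth 20)
  + 57.91.3.224/28 (H4) depth=28
  + 78.77.179.242/32 (H2) depth=32
  + 0.0.0.0/0 (H2) depth=0
  Q 0.54.166.129: descend 00 ; hops seen [H2,H0] ; pick H0
  + 57.0.0.0/8 (H4) depth=8
  + 57.91.3.224/28 (H5) depth=28
  + 57.91.3.0/24 (H0) depth=24

== LOOKUPS ==
["H4","H2","no-route","H4","H2","H1","H0","H0"]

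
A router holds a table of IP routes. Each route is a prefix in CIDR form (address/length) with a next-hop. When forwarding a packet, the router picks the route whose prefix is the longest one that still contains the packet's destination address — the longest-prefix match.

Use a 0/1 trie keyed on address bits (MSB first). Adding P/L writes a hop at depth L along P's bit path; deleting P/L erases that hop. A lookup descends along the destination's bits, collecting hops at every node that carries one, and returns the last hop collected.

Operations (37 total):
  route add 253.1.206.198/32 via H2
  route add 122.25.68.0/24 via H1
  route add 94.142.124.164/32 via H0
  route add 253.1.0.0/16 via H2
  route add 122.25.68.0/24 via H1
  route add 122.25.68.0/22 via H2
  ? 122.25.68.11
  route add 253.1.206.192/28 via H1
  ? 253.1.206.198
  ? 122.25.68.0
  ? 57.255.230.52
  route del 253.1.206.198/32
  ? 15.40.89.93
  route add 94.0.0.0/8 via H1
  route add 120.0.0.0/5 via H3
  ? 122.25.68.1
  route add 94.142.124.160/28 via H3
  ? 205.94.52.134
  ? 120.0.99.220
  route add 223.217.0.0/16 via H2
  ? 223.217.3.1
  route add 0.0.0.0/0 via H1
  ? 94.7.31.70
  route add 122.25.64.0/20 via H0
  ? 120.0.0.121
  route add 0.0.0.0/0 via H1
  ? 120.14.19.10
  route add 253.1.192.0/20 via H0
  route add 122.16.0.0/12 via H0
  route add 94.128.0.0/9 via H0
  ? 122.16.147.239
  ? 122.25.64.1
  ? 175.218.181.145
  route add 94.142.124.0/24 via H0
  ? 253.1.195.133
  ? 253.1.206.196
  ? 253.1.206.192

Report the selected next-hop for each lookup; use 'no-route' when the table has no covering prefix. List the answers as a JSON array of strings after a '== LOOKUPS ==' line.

Apply in order:
  + 253.1.206.198/32 (H2) depth=32
  + 122.25.68.0/24 (H1) depth=24
  + 94.142.124.164/32 (H0) depth=32
  + 253.1.0.0/16 (H2) depth=16
  + 122.25.68.0/24 (H1) depth=24
  + 122.25.68.0/22 (H2) depth=22
  lookup 122.25.68.11: bits 011110100001100101000100 walk d0:-→d1:-→d2:-→d3:-→d4:-→d5:-→d6:-→d7:-→d8:-→d9:-→d10:-→d11:-→d12:-→d13:-→d14:-→d15:-→d16:-→d17:-→d18:-→d19:-→d20:-→d21:-→d22:H2→d23:-→d24:H1 -> H1
  + 253.1.206.192/28 (H1) depth=28
  lookup 253.1.206.198: bits 11111101000000011100111011000110 walk d0:-→d1:-→d2:-→d3:-→d4:-→d5:-→d6:-→d7:-→d8:-→d9:-→d10:-→d11:-→d12:-→d13:-→d14:-→d15:-→d16:H2→d17:-→d18:-→d19:-→d20:-→d21:-→d22:-→d23:-→d24:-→d25:-→d26:-→d27:-→d28:H1→d29:-→d30:-→d31:-→d32:H2 -> H2
  lookup 122.25.68.0: bits 011110100001100101000100 walk d0:-→d1:-→d2:-→d3:-→d4:-→d5:-→d6:-→d7:-→d8:-→d9:-→d10:-→d11:-→d12:-→d13:-→d14:-→d15:-→d16:-→d17:-→d18:-→d19:-→d20:-→d21:-→d22:H2→d23:-→d24:H1 -> H1
  lookup 57.255.230.52: bits 0 walk d0:-→d1:- -> no-route
  - 253.1.206.198/32 clear@32
  lookup 15.40.89.93: bits 0 walk d0:-→d1:- -> no-route
  + 94.0.0.0/8 (H1) depth=8
  + 120.0.0.0/5 (H3) depth=5
  lookup 122.25.68.1: bits 011110100001100101000100 walk d0:-→d1:-→d2:-→d3:-→d4:-→d5:H3→d6:-→d7:-→d8:-→d9:-→d10:-→d11:-→d12:-→d13:-→d14:-→d15:-→d16:-→d17:-→d18:-→d19:-→d20:-→d21:-→d22:H2→d23:-→d24:H1 -> H1
  + 94.142.124.160/28 (H3) depth=28
  lookup 205.94.52.134: bits 11 walk d0:-→d1:-→d2:- -> no-route
  lookup 120.0.99.220: bits 011110 walk d0:-→d1:-→d2:-→d3:-→d4:-→d5:H3→d6:- -> H3
  + 223.217.0.0/16 (H2) depth=16
  lookup 223.217.3.1: bits 1101111111011001 walk d0:-→d1:-→d2:-→d3:-→d4:-→d5:-→d6:-→d7:-→d8:-→d9:-→d10:-→d11:-→d12:-→d13:-→d14:-→d15:-→d16:H2 -> H2
  + 0.0.0.0/0 (H1) depth=0
  lookup 94.7.31.70: bits 01011110 walk d0:H1→d1:-→d2:-→d3:-→d4:-→d5:-→d6:-→d7:-→d8:H1 -> H1
  + 122.25.64.0/20 (H0) depth=20
  lookup 120.0.0.121: bits 011110 walk d0:H1→d1:-→d2:-→d3:-→d4:-→d5:H3→d6:- -> H3
  + 0.0.0.0/0 (H1) depth=0
  lookup 120.14.19.10: bits 011110 walk d0:H1→d1:-→d2:-→d3:-→d4:-→d5:H3→d6:- -> H3
  + 253.1.192.0/20 (H0) depth=20
  + 122.16.0.0/12 (H0) depth=12
  + 94.128.0.0/9 (H0) depth=9
  lookup 122.16.147.239: bits 011110100001 walk d0:H1→d1:-→d2:-→d3:-→d4:-→d5:H3→d6:-→d7:-→d8:-→d9:-→d10:-→d11:-→d12:H0 -> H0
  lookup 122.25.64.1: bits 011110100001100101000 walk d0:H1→d1:-→d2:-→d3:-→d4:-→d5:H3→d6:-→d7:-→d8:-→d9:-→d10:-→d11:-→d12:H0→d13:-→d14:-→d15:-→d16:-→d17:-→d18:-→d19:-→d20:H0→d21:- -> H0
  lookup 175.218.181.145: bits 1 walk d0:H1→d1:- -> H1
  + 94.142.124.0/24 (H0) depth=24
  lookup 253.1.195.133: bits 11111101000000011100 walk d0:H1→d1:-→d2:-→d3:-→d4:-→d5:-→d6:-→d7:-→d8:-→d9:-→d10:-→d11:-→d12:-→d13:-→d14:-→d15:-→d16:H2→d17:-→d18:-→d19:-→d20:H0 -> H0
  lookup 253.1.206.196: bits 111111010000000111001110110001 walk d0:H1→d1:-→d2:-→d3:-→d4:-→d5:-→d6:-→d7:-→d8:-→d9:-→d10:-→d11:-→d12:-→d13:-→d14:-→d15:-→d16:H2→d17:-→d18:-→d19:-→d20:H0→d21:-→d22:-→d23:-→d24:-→d25:-→d26:-→d27:-→d28:H1→d29:-→d30:- -> H1
  lookup 253.1.206.192: bits 11111101000000011100111011000 walk d0:H1→d1:-→d2:-→d3:-→d4:-→d5:-→d6:-→d7:-→d8:-→d9:-→d10:-→d11:-→d12:-→d13:-→d14:-→d15:-→d16:H2→d17:-→d18:-→d19:-→d20:H0→d21:-→d22:-→d23:-→d24:-→d25:-→d26:-→d27:-→d28:H1→d29:- -> H1

== LOOKUPS ==
["H1","H2","H1","no-route","no-route","H1","no-route","H3","H2","H1","H3","H3","H0","H0","H1","H0","H1","H1"]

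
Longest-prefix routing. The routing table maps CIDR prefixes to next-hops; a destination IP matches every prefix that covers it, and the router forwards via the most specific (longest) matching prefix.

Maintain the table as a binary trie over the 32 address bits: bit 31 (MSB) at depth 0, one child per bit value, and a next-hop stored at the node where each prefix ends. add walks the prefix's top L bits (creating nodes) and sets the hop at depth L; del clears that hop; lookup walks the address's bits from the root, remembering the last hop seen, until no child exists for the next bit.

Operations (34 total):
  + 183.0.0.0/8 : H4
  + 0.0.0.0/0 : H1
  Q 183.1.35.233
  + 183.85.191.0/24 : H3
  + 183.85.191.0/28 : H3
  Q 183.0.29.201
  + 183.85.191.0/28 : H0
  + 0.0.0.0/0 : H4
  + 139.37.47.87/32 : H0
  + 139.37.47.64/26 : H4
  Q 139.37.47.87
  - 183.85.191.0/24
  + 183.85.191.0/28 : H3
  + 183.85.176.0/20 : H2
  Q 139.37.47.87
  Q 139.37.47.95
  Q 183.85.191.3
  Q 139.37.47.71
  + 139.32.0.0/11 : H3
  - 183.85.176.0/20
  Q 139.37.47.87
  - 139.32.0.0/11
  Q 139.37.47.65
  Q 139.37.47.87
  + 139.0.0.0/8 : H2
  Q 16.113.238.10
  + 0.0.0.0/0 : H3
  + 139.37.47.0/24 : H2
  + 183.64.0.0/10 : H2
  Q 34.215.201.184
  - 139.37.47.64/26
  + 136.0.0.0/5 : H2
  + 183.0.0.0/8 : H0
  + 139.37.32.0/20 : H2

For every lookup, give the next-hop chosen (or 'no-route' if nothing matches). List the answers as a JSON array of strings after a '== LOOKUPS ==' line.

Trace:
  + 183.0.0.0/8 (H4) depth=8
  + 0.0.0.0/0 (H1) depth=0
  lookup 183.1.35.233: bits 10110111 walk d0:H1→d1:-→d2:-→d3:-→d4:-→d5:-→d6:-→d7:-→d8:H4 -> H4
  + 183.85.191.0/24 (H3) depth=24
  + 183.85.191.0/28 (H3) depth=28
  lookup 183.0.29.201: bits 101101110 walk d0:H1→d1:-→d2:-→d3:-→d4:-→d5:-→d6:-→d7:-→d8:H4→d9:- -> H4
  + 183.85.191.0/28 (H0) depth=28
  + 0.0.0.0/0 (H4) depth=0
  + 139.37.47.87/32 (H0) depth=32
  + 139.37.47.64/26 (H4) depth=26
  lookup 139.37.47.87: bits 10001011001001010010111101010111 walk d0:H4→d1:-→d2:-→d3:-→d4:-→d5:-→d6:-→d7:-→d8:-→d9:-→d10:-→d11:-→d12:-→d13:-→d14:-→d15:-→d16:-→d17:-→d18:-→d19:-→d20:-→d21:-→d22:-→d23:-→d24:-→d25:-→d26:H4→d27:-→d28:-→d29:-→d30:-→d31:-→d32:H0 -> H0
  - 183.85.191.0/24 clear@24
  + 183.85.191.0/28 (H3) depth=28
  + 183.85.176.0/20 (H2) depth=20
  lookup 139.37.47.87: bits 10001011001001010010111101010111 walk d0:H4→d1:-→d2:-→d3:-→d4:-→d5:-→d6:-→d7:-→d8:-→d9:-→d10:-→d11:-→d12:-→d13:-→d14:-→d15:-→d16:-→d17:-→d18:-→d19:-→d20:-→d21:-→d22:-→d23:-→d24:-→d25:-→d26:H4→d27:-→d28:-→d29:-→d30:-→d31:-→d32:H0 -> H0
  lookup 139.37.47.95: bits 1000101100100101001011110101 walk d0:H4→d1:-→d2:-→d3:-→d4:-→d5:-→d6:-→d7:-→d8:-→d9:-→d10:-→d11:-→d12:-→d13:-→d14:-→d15:-→d16:-→d17:-→d18:-→d19:-→d20:-→d21:-→d22:-→d23:-→d24:-→d25:-→d26:H4→d27:-→d28:- -> H4
  lookup 183.85.191.3: bits 1011011101010101101111110000 walk d0:H4→d1:-→d2:-→d3:-→d4:-→d5:-→d6:-→d7:-→d8:H4→d9:-→d10:-→d11:-→d12:-→d13:-→d14:-→d15:-→d16:-→d17:-→d18:-→d19:-→d20:H2→d21:-→d22:-→d23:-→d24:-→d25:-→d26:-→d27:-→d28:H3 -> H3
  lookup 139.37.47.71: bits 100010110010010100101111010 walk d0:H4→d1:-→d2:-→d3:-→d4:-→d5:-→d6:-→d7:-→d8:-→d9:-→d10:-→d11:-→d12:-→d13:-→d14:-→d15:-→d16:-→d17:-→d18:-→d19:-→d20:-→d21:-→d22:-→d23:-→d24:-→d25:-→d26:H4→d27:- -> H4
  + 139.32.0.0/11 (H3) depth=11
  - 183.85.176.0/20 clear@20
  lookup 139.37.47.87: bits 10001011001001010010111101010111 walk d0:H4→d1:-→d2:-→d3:-→d4:-→d5:-→d6:-→d7:-→d8:-→d9:-→d10:-→d11:H3→d12:-→d13:-→d14:-→d15:-→d16:-→d17:-→d18:-→d19:-→d20:-→d21:-→d22:-→d23:-→d24:-→d25:-→d26:H4→d27:-→d28:-→d29:-→d30:-→d31:-→d32:H0 -> H0
  - 139.32.0.0/11 clear@11
  lookup 139.37.47.65: bits 100010110010010100101111010 walk d0:H4→d1:-→d2:-→d3:-→d4:-→d5:-→d6:-→d7:-→d8:-→d9:-→d10:-→d11:-→d12:-→d13:-→d14:-→d15:-→d16:-→d17:-→d18:-→d19:-→d20:-→d21:-→d22:-→d23:-→d24:-→d25:-→d26:H4→d27:- -> H4
  lookup 139.37.47.87: bits 10001011001001010010111101010111 walk d0:H4→d1:-→d2:-→d3:-→d4:-→d5:-→d6:-→d7:-→d8:-→d9:-→d10:-→d11:-→d12:-→d13:-→d14:-→d15:-→d16:-→d17:-→d18:-→d19:-→d20:-→d21:-→d22:-→d23:-→d24:-→d25:-→d26:H4→d27:-→d28:-→d29:-→d30:-→d31:-→d32:H0 -> H0
  + 139.0.0.0/8 (H2) depth=8
  lookup 16.113.238.10: bits ε walk d0:H4 -> H4
  + 0.0.0.0/0 (H3) depth=0
  + 139.37.47.0/24 (H2) depth=24
  + 183.64.0.0/10 (H2) depth=10
  lookup 34.215.201.184: bits ε walk d0:H3 -> H3
  - 139.37.47.64/26 clear@26
  + 136.0.0.0/5 (H2) depth=5
  + 183.0.0.0/8 (H0) depth=8
  + 139.37.32.0/20 (H2) depth=20

== LOOKUPS ==
["H4","H4","H0","H0","H4","H3","H4","H0","H4","H0","H4","H3"]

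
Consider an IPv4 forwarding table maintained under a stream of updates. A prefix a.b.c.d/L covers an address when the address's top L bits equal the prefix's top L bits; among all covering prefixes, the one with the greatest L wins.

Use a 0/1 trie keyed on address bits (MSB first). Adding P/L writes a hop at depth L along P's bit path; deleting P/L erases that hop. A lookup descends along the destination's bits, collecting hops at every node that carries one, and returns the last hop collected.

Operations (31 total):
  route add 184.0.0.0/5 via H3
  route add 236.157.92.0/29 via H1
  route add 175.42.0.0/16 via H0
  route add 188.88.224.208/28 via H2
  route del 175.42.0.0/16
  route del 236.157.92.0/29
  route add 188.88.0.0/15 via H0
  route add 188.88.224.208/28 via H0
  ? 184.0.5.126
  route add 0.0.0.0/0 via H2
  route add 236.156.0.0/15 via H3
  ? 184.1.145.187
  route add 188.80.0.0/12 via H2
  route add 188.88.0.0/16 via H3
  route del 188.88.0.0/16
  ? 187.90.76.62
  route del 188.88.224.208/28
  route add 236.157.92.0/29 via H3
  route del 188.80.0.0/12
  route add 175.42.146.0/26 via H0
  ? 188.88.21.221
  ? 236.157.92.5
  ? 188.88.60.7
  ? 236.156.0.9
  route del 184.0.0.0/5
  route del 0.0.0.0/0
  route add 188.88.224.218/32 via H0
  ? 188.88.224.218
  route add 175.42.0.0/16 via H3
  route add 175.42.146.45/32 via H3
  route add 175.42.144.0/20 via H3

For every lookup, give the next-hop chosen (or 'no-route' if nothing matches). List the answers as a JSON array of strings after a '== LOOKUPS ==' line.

Process each operation:
  add 184.0.0.0/5 -> H3 at depth 5
  add 236.157.92.0/29 -> H1 at depth 29
  add 175.42.0.0/16 -> H0 at depth 16
  add 188.88.224.208/28 -> H2 at depth 28
  - 175.42.0.0/16 clear@16
  - 236.157.92.0/29 clear@29
  add 188.88.0.0/15 -> H0 at depth 15
  add 188.88.224.208/28 -> H0 at depth 28
  lookup 184.0.5.126: bits 10111 walk d0:-→d1:-→d2:-→d3:-→d4:-→d5:H3 -> H3
  add 0.0.0.0/0 -> H2 at depth 0
  add 236.156.0.0/15 -> H3 at depth 15
  lookup 184.1.145.187: bits 10111 walk d0:H2→d1:-→d2:-→d3:-→d4:-→d5:H3 -> H3
  add 188.80.0.0/12 -> H2 at depth 12
  add 188.88.0.0/16 -> H3 at depth 16
  - 188.88.0.0/16 clear@16
  lookup 187.90.76.62: bits 10111 walk d0:H2→d1:-→d2:-→d3:-→d4:-→d5:H3 -> H3
  - 188.88.224.208/28 clear@28
  add 236.157.92.0/29 -> H3 at depth 29
  - 188.80.0.0/12 clear@12
  add 175.42.146.0/26 -> H0 at depth 26
  lookup 188.88.21.221: bits 1011110001011000 walk d0:H2→d1:-→d2:-→d3:-→d4:-→d5:H3→d6:-→d7:-→d8:-→d9:-→d10:-→d11:-→d12:-→d13:-→d14:-→d15:H0→d16:- -> H0
  lookup 236.157.92.5: bits 11101100100111010101110000000 walk d0:H2→d1:-→d2:-→d3:-→d4:-→d5:-→d6:-→d7:-→d8:-→d9:-→d10:-→d11:-→d12:-→d13:-→d14:-→d15:H3→d16:-→d17:-→d18:-→d19:-→d20:-→d21:-→d22:-→d23:-→d24:-→d25:-→d26:-→d27:-→d28:-→d29:H3 -> H3
  lookup 188.88.60.7: bits 1011110001011000 walk d0:H2→d1:-→d2:-→d3:-→d4:-→d5:H3→d6:-→d7:-→d8:-→d9:-→d10:-→d11:-→d12:-→d13:-→d14:-→d15:H0→d16:- -> H0
  lookup 236.156.0.9: bits 111011001001110 walk d0:H2→d1:-→d2:-→d3:-→d4:-→d5:-→d6:-→d7:-→d8:-→d9:-→d10:-→d11:-→d12:-→d13:-→d14:-→d15:H3 -> H3
  - 184.0.0.0/5 clear@5
  - 0.0.0.0/0 clear@0
  add 188.88.224.218/32 -> H0 at depth 32
  lookup 188.88.224.218: bits 10111100010110001110000011011010 walk d0:-→d1:-→d2:-→d3:-→d4:-→d5:-→d6:-→d7:-→d8:-→d9:-→d10:-→d11:-→d12:-→d13:-→d14:-→d15:H0→d16:-→d17:-→d18:-→d19:-→d20:-→d21:-→d22:-→d23:-→d24:-→d25:-→d26:-→d27:-→d28:-→d29:-→d30:-→d31:-→d32:H0 -> H0
  add 175.42.0.0/16 -> H3 at depth 16
  add 175.42.146.45/32 -> H3 at depth 32
  add 175.42.144.0/20 -> H3 at depth 20

== LOOKUPS ==
["H3","H3","H3","H0","H3","H0","H3","H0"]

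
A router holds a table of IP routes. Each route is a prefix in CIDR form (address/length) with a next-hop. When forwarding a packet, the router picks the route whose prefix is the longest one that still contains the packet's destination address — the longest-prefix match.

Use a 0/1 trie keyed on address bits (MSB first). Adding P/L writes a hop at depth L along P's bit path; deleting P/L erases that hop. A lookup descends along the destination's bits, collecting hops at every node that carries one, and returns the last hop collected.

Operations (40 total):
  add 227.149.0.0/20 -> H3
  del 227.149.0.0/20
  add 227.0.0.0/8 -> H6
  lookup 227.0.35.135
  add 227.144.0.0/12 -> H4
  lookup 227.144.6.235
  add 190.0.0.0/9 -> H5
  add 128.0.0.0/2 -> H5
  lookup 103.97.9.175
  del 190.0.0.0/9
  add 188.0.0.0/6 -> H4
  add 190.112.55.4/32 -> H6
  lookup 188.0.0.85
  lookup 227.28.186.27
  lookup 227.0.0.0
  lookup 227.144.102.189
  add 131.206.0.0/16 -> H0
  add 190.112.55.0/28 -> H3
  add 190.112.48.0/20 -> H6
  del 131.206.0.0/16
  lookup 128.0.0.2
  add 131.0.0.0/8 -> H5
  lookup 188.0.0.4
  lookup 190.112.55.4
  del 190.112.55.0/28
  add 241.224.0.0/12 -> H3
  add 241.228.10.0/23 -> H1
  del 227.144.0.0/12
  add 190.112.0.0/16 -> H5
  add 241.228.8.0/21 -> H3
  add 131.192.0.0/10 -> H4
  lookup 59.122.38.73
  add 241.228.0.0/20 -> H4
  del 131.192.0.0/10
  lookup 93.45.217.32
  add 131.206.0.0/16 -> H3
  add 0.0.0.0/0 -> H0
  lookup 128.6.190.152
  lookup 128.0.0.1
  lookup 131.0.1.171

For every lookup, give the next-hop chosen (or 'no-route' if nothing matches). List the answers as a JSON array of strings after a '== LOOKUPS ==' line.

Process each operation:
  + 227.149.0.0/20 (H3) depth=20
  del 227.149.0.0/20 (clear depth 20)
  + 227.0.0.0/8 (H6) depth=8
  lookup 227.0.35.135: bits 11100011 walk d0:-→d1:-→d2:-→d3:-→d4:-→d5:-→d6:-→d7:-→d8:H6 -> H6
  + 227.144.0.0/12 (H4) depth=12
  lookup 227.144.6.235: bits 1110001110010 walk d0:-→d1:-→d2:-→d3:-→d4:-→d5:-→d6:-→d7:-→d8:H6→d9:-→d10:-→d11:-→d12:H4→d13:- -> H4
  + 190.0.0.0/9 (H5) depth=9
  + 128.0.0.0/2 (H5) depth=2
  lookup 103.97.9.175: bits ε walk d0:- -> no-route
  del 190.0.0.0/9 (clear depth 9)
  + 188.0.0.0/6 (H4) depth=6
  + 190.112.55.4/32 (H6) depth=32
  lookup 188.0.0.85: bits 101111 walk d0:-→d1:-→d2:H5→d3:-→d4:-→d5:-→d6:H4 -> H4
  lookup 227.28.186.27: bits 11100011 walk d0:-→d1:-→d2:-→d3:-→d4:-→d5:-→d6:-→d7:-→d8:H6 -> H6
  lookup 227.0.0.0: bits 11100011 walk d0:-→d1:-→d2:-→d3:-→d4:-→d5:-→d6:-→d7:-→d8:H6 -> H6
  lookup 227.144.102.189: bits 1110001110010 walk d0:-→d1:-→d2:-→d3:-→d4:-→d5:-→d6:-→d7:-→d8:H6→d9:-→d10:-→d11:-→d12:H4→d13:- -> H4
  + 131.206.0.0/16 (H0) depth=16
  + 190.112.55.0/28 (H3) depth=28
  + 190.112.48.0/20 (H6) depth=20
  del 131.206.0.0/16 (clear depth 16)
  lookup 128.0.0.2: bits 100000 walk d0:-→d1:-→d2:H5→d3:-→d4:-→d5:-→d6:- -> H5
  + 131.0.0.0/8 (H5) depth=8
  lookup 188.0.0.4: bits 101111 walk d0:-→d1:-→d2:H5→d3:-→d4:-→d5:-→d6:H4 -> H4
  lookup 190.112.55.4: bits 10111110011100000011011100000100 walk d0:-→d1:-→d2:H5→d3:-→d4:-→d5:-→d6:H4→d7:-→d8:-→d9:-→d10:-→d11:-→d12:-→d13:-→d14:-→d15:-→d16:-→d17:-→d18:-→d19:-→d20:H6→d21:-→d22:-→d23:-→d24:-→d25:-→d26:-→d27:-→d28:H3→d29:-→d30:-→d31:-→d32:H6 -> H6
  del 190.112.55.0/28 (clear depth 28)
  + 241.224.0.0/12 (H3) depth=12
  + 241.228.10.0/23 (H1) depth=23
  del 227.144.0.0/12 (clear depth 12)
  + 190.112.0.0/16 (H5) depth=16
  + 241.228.8.0/21 (H3) depth=21
  + 131.192.0.0/10 (H4) depth=10
  lookup 59.122.38.73: bits ε walk d0:- -> no-route
  + 241.228.0.0/20 (H4) depth=20
  del 131.192.0.0/10 (clear depth 10)
  lookup 93.45.217.32: bits ε walk d0:- -> no-route
  + 131.206.0.0/16 (H3) depth=16
  + 0.0.0.0/0 (H0) depth=0
  lookup 128.6.190.152: bits 100000 walk d0:H0→d1:-→d2:H5→d3:-→d4:-→d5:-→d6:- -> H5
  lookup 128.0.0.1: bits 100000 walk d0:H0→d1:-→d2:H5→d3:-→d4:-→d5:-→d6:- -> H5
  lookup 131.0.1.171: bits 10000011 walk d0:H0→d1:-→d2:H5→d3:-→d4:-→d5:-→d6:-→d7:-→d8:H5 -> H5

== LOOKUPS ==
["H6","H4","no-route","H4","H6","H6","H4","H5","H4","H6","no-route","no-route","H5","H5","H5"]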